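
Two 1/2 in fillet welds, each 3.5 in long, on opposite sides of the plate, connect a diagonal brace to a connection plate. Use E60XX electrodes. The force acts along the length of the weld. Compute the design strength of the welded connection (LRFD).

E60XX → F_EXX = 60 ksi.
Effective throat t_e = 0.707 × 0.5 = 0.3535 in.
Total length L = 7 in; A_we = 0.3535 × 7 = 2.474 in².
F_nw = 0.6 F_EXX = 0.6 × 60 = 36 ksi.
φR_n = 0.75 × 36 × 2.474 = 66.81 kips.

φR_n ≈ 66.8 kips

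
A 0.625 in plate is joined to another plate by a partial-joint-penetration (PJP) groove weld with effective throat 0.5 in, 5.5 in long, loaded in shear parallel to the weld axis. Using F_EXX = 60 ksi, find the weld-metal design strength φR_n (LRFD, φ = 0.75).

φR_n ≈ 74.2 kips

Effective throat (given) t_e = 0.5 in.
A_we = 0.5 × 5.5 = 2.75 in².
F_nw = 0.6 F_EXX = 36 ksi.
φR_n = 0.75 × 36 × 2.75 = 74.25 kips.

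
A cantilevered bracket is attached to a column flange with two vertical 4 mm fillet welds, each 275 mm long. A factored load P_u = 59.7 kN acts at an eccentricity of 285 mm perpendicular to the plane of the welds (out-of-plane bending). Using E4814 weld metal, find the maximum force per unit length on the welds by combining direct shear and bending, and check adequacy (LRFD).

f_max ≈ 684 N/mm; NOT adequate

E48XX → F_EXX = 480 MPa.
L_w = 2 × 275 = 550 mm; section modulus (unit throat) S = 2 × L²/6 = 25210 mm².
Direct shear f_v = P/L_w = 59.7×10³/550 = 108.5 N/mm.
Moment M = P × e = 59.7×10³ × 285 = 17014000 N·mm; bending f_b = M/S = 675 N/mm.
f_max = √(f_v² + f_b²) = √(108.5² + 675²) = 683.6 N/mm.
φr_n = 0.75 × 0.6 × 480 × (0.707 × 4) = 610.8 N/mm → NOT adequate.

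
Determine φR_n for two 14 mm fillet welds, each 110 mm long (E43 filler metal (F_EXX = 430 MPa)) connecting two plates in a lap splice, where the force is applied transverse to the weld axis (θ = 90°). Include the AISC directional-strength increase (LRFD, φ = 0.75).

φR_n ≈ 632 kN

t_e = 0.707 × 14 = 9.898 mm; A_we = 9.898 × 220 = 2178 mm².
Directional factor: 1.0 + 0.5 sin^1.5(90°) = 1.5.
F_nw = 0.6 × 430 × 1.5 = 387 MPa.
φR_n = 0.75 × 387 × 2178 × 10⁻³ = 632 kN.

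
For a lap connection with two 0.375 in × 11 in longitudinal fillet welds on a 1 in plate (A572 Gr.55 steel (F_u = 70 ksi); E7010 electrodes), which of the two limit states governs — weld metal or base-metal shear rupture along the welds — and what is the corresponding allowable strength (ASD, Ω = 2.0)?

R_n/Ω ≈ 122 kip (weld metal governs)

E70XX → F_EXX = 70 ksi.
t_e = 0.707 × 0.375 = 0.2651 in; L = 22 in.
Weld metal: R_n/Ω = (1/2.0) × 0.6 × 70 × 0.2651 × 22 = 122.5 kip.
Base metal (shear rupture): R_n/Ω = (1/2.0) × 0.6 × 70 × 1 × 22 = 462 kip.
Governing: weld metal.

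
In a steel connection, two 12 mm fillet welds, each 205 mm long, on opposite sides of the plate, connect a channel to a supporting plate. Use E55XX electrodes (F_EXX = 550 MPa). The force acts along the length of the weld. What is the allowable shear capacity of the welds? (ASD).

Effective throat t_e = 0.707 × 12 = 8.484 mm.
Total length L = 410 mm; A_we = 8.484 × 410 = 3478 mm².
F_nw = 0.6 F_EXX = 0.6 × 550 = 330 MPa.
R_n = 330 × 3478 × 10⁻³ = 1148 kN; R_n/Ω = 1148/2.0 = 573.9 kN.

R_n/Ω ≈ 574 kN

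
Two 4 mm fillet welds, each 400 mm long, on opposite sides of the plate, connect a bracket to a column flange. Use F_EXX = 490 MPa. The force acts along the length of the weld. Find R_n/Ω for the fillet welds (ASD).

R_n/Ω ≈ 333 kN

Effective throat t_e = 0.707 × 4 = 2.828 mm.
Total length L = 800 mm; A_we = 2.828 × 800 = 2262 mm².
F_nw = 0.6 F_EXX = 0.6 × 490 = 294 MPa.
R_n = 294 × 2262 × 10⁻³ = 665.1 kN; R_n/Ω = 665.1/2.0 = 332.6 kN.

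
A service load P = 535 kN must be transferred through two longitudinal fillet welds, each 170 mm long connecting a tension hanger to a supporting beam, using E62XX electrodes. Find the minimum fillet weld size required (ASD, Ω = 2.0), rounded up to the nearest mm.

E62XX → F_EXX = 620 MPa.
Total weld length L = 340 mm.
Required throat t_e = P × Ω / (0.6 F_EXX × L) = 535 × 2.0 / (0.6 × 620 × 340 × 10⁻³) = 8.46 mm.
Required leg w = t_e / 0.707 = 11.97 mm → use 12 mm.

w = 12 mm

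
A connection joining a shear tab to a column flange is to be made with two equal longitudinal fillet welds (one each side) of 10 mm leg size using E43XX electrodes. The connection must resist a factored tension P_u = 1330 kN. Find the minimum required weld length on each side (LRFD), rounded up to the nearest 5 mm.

L = 490 mm on each side

E43XX → F_EXX = 430 MPa.
Throat t_e = 0.707 × 10 = 7.07 mm.
φr_n = 0.75 × 0.6 × 430 × 7.07 × 10⁻³ = 1.368 kN/mm.
L_req = P_u / φr_n = 1330 / 1.368 = 972.2 mm total.
Per side: 972.2 / 2 = 486.1 mm.
Round up → use L = 490 mm on each side.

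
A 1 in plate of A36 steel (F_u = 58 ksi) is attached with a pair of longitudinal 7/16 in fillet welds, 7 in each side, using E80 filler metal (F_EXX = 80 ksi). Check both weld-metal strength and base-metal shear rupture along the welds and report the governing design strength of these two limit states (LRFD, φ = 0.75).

t_e = 0.707 × 0.4375 = 0.3093 in; L = 14 in.
Weld metal: φR_n = 0.75 × 0.6 × 80 × 0.3093 × 14 = 155.9 kips.
Base metal (shear rupture): φR_n = 0.75 × 0.6 × 58 × 1 × 14 = 365.4 kips.
Governing: weld metal.

φR_n ≈ 156 kips (weld metal governs)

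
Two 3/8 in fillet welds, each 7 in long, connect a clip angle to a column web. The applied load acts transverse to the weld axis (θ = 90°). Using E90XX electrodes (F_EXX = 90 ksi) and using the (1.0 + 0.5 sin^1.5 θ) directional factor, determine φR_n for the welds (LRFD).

t_e = 0.707 × 0.375 = 0.2651 in; A_we = 0.2651 × 14 = 3.712 in².
Directional factor: 1.0 + 0.5 sin^1.5(90°) = 1.5.
F_nw = 0.6 × 90 × 1.5 = 81 ksi.
φR_n = 0.75 × 81 × 3.712 = 225.5 kips.

φR_n ≈ 225 kips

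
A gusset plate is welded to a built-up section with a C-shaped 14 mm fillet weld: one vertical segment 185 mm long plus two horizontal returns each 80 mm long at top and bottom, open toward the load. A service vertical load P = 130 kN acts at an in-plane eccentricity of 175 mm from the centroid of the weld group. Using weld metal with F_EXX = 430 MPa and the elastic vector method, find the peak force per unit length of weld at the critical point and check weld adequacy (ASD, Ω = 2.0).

Total weld length L_w = 345 mm. Treat welds as unit-width lines.
Centroid: x̄ = 2×80×40 / 345 = 18.55 mm from the vertical weld.
Polar moment about centroid: J = I_x + I_y = [185³/12 + 2×80×92.5²] + [185×18.55² + 2(80³/12 + 80×21.45²)] = 2119000 mm³.
Direct shear f_v = P/L_w = 130×10³ / 345 = 376.8 N/mm (vertical).
Torsion M = P·e = 130×10³ × 175 = 22750000 N·mm.
Critical point at (x, y) = (61.45, 92.5) from centroid. f_tx = M·y/J = 993 N/mm; f_ty = M·x/J = 659.7 N/mm.
Resultant f_max = √[f_tx² + (f_v + f_ty)²] = √[993² + (376.8 + 659.7)²] = 1435 N/mm.
Capacity per unit length: r_n/Ω = (1/2.0) × 0.6 × 430 × (0.707 × 14) = 1277 N/mm.
1435 > 1277 → NOT adequate.

f_max ≈ 1440 N/mm; NOT adequate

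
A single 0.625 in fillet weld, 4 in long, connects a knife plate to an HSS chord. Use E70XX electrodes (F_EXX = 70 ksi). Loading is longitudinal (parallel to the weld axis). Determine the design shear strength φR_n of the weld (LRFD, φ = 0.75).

Effective throat t_e = 0.707 × 0.625 = 0.4419 in.
Total length L = 4 in; A_we = 0.4419 × 4 = 1.767 in².
F_nw = 0.6 F_EXX = 0.6 × 70 = 42 ksi.
φR_n = 0.75 × 42 × 1.767 = 55.68 kip.

φR_n ≈ 55.7 kip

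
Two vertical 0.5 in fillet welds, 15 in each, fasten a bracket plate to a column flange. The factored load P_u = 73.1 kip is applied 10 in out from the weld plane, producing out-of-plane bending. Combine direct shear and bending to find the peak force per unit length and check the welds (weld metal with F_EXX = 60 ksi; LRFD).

L_w = 2 × 15 = 30 in; section modulus (unit throat) S = 2 × L²/6 = 75 in².
Direct shear f_v = P/L_w = 73.1/30 = 2.437 kip/in.
Moment M = P × e = 73.1 × 10 = 731 kip·in; bending f_b = M/S = 9.747 kip/in.
f_max = √(f_v² + f_b²) = √(2.437² + 9.747²) = 10.05 kip/in.
φr_n = 0.75 × 0.6 × 60 × (0.707 × 0.5) = 9.544 kip/in → NOT adequate.

f_max ≈ 10 kip/in; NOT adequate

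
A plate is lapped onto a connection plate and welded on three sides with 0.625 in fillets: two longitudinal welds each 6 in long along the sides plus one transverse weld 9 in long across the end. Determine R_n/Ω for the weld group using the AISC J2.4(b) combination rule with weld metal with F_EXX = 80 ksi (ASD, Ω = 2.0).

R_n/Ω ≈ 251 kip

t_e = 0.707 × 0.625 = 0.4419 in.
R_nwl = 0.6 × 80 × 0.4419 × 12 = 254.5 kip (longitudinal, 2 welds).
R_nwt = 0.6 × 80 × 0.4419 × 9 = 190.9 kip (transverse, base value).
(i) R_nwl + R_nwt = 445.4 kip; (ii) 0.85 R_nwl + 1.5 R_nwt = 502.7 kip.
R_n = max = 502.7 kip [governs: (ii)]; R_n/Ω = 251.3 kip.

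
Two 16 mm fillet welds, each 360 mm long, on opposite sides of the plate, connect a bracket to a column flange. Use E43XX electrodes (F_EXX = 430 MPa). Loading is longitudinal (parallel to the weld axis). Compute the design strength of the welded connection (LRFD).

Effective throat t_e = 0.707 × 16 = 11.31 mm.
Total length L = 720 mm; A_we = 11.31 × 720 = 8145 mm².
F_nw = 0.6 F_EXX = 0.6 × 430 = 258 MPa.
φR_n = 0.75 × 258 × 8145 × 10⁻³ = 1576 kN.

φR_n ≈ 1580 kN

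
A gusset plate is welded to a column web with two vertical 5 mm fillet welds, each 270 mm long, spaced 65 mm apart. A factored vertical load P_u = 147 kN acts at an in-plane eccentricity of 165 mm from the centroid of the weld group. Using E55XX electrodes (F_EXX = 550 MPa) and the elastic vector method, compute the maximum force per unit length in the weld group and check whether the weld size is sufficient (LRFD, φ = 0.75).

f_max ≈ 975 N/mm; NOT adequate

Total weld length L_w = 540 mm. Treat welds as unit-width lines.
Polar moment about centroid: J = 2[d³/12 + d(b/2)²] = 2[270³/12 + 270×32.5²] = 3851000 mm³.
Direct shear f_v = P/L_w = 147×10³ / 540 = 272.2 N/mm (vertical).
Torsion M = P·e = 147×10³ × 165 = 24255000 N·mm.
Critical point at (x, y) = (32.5, 135) from centroid. f_tx = M·y/J = 850.3 N/mm; f_ty = M·x/J = 204.7 N/mm.
Resultant f_max = √[f_tx² + (f_v + f_ty)²] = √[850.3² + (272.2 + 204.7)²] = 974.9 N/mm.
Capacity per unit length: φr_n = 0.75 × 0.6 × 550 × (0.707 × 5) = 874.9 N/mm.
974.9 > 874.9 → NOT adequate.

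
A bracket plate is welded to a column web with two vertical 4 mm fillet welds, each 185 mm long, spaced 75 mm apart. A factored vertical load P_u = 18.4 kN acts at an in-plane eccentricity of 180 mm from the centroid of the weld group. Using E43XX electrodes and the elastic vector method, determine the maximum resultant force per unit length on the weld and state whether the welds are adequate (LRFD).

E43XX → F_EXX = 430 MPa.
Total weld length L_w = 370 mm. Treat welds as unit-width lines.
Polar moment about centroid: J = 2[d³/12 + d(b/2)²] = 2[185³/12 + 185×37.5²] = 1576000 mm³.
Direct shear f_v = P/L_w = 18.4×10³ / 370 = 49.73 N/mm (vertical).
Torsion M = P·e = 18.4×10³ × 180 = 3312000 N·mm.
Critical point at (x, y) = (37.5, 92.5) from centroid. f_tx = M·y/J = 194.4 N/mm; f_ty = M·x/J = 78.83 N/mm.
Resultant f_max = √[f_tx² + (f_v + f_ty)²] = √[194.4² + (49.73 + 78.83)²] = 233.1 N/mm.
Capacity per unit length: φr_n = 0.75 × 0.6 × 430 × (0.707 × 4) = 547.2 N/mm.
233.1 ≤ 547.2 → adequate.

f_max ≈ 233 N/mm; adequate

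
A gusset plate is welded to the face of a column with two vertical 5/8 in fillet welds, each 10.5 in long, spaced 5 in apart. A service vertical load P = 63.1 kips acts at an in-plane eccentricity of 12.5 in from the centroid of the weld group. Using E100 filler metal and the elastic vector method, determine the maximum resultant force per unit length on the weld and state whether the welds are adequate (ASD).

f_max ≈ 15.7 kip/in; NOT adequate

E100XX → F_EXX = 100 ksi.
Total weld length L_w = 21 in. Treat welds as unit-width lines.
Polar moment about centroid: J = 2[d³/12 + d(b/2)²] = 2[10.5³/12 + 10.5×2.5²] = 324.2 in³.
Direct shear f_v = P/L_w = 63.1 / 21 = 3.005 kip/in (vertical).
Torsion M = P·e = 63.1 × 12.5 = 788.75 kip·in.
Critical point at (x, y) = (2.5, 5.25) from centroid. f_tx = M·y/J = 12.77 kip/in; f_ty = M·x/J = 6.083 kip/in.
Resultant f_max = √[f_tx² + (f_v + f_ty)²] = √[12.77² + (3.005 + 6.083)²] = 15.68 kip/in.
Capacity per unit length: r_n/Ω = (1/2.0) × 0.6 × 100 × (0.707 × 0.625) = 13.26 kip/in.
15.68 > 13.26 → NOT adequate.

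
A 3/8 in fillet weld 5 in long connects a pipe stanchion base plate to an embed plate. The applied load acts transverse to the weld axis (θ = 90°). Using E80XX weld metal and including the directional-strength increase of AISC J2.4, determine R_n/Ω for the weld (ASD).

R_n/Ω ≈ 47.7 kips

E80XX → F_EXX = 80 ksi.
t_e = 0.707 × 0.375 = 0.2651 in; A_we = 0.2651 × 5 = 1.326 in².
Directional factor: 1.0 + 0.5 sin^1.5(90°) = 1.5.
F_nw = 0.6 × 80 × 1.5 = 72 ksi.
R_n/Ω = (72 × 1.326) / 2.0 = 47.72 kips.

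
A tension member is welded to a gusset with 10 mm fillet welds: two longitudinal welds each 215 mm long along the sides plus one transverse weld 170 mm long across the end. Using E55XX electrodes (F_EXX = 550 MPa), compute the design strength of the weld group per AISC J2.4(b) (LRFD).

t_e = 0.707 × 10 = 7.07 mm.
R_nwl = 0.6 × 550 × 7.07 × 430 × 10⁻³ = 1003 kN (longitudinal, 2 welds).
R_nwt = 0.6 × 550 × 7.07 × 170 × 10⁻³ = 396.6 kN (transverse, base value).
(i) R_nwl + R_nwt = 1400 kN; (ii) 0.85 R_nwl + 1.5 R_nwt = 1448 kN.
R_n = max = 1448 kN [governs: (ii)]; φR_n = 1086 kN.

φR_n ≈ 1090 kN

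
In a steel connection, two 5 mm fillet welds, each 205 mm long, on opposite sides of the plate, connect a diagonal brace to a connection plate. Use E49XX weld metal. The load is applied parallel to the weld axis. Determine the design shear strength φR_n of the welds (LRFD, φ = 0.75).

E49XX → F_EXX = 490 MPa.
Effective throat t_e = 0.707 × 5 = 3.535 mm.
Total length L = 410 mm; A_we = 3.535 × 410 = 1449 mm².
F_nw = 0.6 F_EXX = 0.6 × 490 = 294 MPa.
φR_n = 0.75 × 294 × 1449 × 10⁻³ = 319.6 kN.

φR_n ≈ 320 kN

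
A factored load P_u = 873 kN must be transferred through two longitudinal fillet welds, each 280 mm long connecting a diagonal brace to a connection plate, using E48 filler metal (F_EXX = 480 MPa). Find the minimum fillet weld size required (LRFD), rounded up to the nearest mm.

w = 11 mm

Total weld length L = 560 mm.
Required throat t_e = P_u / (φ × 0.6 F_EXX × L) = 873 / (0.75 × 0.6 × 480 × 560 × 10⁻³) = 7.217 mm.
Required leg w = t_e / 0.707 = 10.21 mm → use 11 mm.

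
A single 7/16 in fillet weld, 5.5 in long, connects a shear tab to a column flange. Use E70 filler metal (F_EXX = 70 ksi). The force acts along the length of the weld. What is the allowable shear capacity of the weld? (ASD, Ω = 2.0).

R_n/Ω ≈ 35.7 kip

Effective throat t_e = 0.707 × 0.4375 = 0.3093 in.
Total length L = 5.5 in; A_we = 0.3093 × 5.5 = 1.701 in².
F_nw = 0.6 F_EXX = 0.6 × 70 = 42 ksi.
R_n = 42 × 1.701 = 71.45 kip; R_n/Ω = 71.45/2.0 = 35.73 kip.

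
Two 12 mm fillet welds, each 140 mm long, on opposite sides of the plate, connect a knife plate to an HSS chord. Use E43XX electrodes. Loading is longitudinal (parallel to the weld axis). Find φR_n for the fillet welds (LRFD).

E43XX → F_EXX = 430 MPa.
Effective throat t_e = 0.707 × 12 = 8.484 mm.
Total length L = 280 mm; A_we = 8.484 × 280 = 2376 mm².
F_nw = 0.6 F_EXX = 0.6 × 430 = 258 MPa.
φR_n = 0.75 × 258 × 2376 × 10⁻³ = 459.7 kN.

φR_n ≈ 460 kN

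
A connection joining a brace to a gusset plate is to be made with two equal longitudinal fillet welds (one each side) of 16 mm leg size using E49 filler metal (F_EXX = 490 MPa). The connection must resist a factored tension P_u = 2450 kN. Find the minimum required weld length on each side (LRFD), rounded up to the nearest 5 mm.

L = 495 mm on each side

Throat t_e = 0.707 × 16 = 11.31 mm.
φr_n = 0.75 × 0.6 × 490 × 11.31 × 10⁻³ = 2.494 kN/mm.
L_req = P_u / φr_n = 2450 / 2.494 = 982.2 mm total.
Per side: 982.2 / 2 = 491.1 mm.
Round up → use L = 495 mm on each side.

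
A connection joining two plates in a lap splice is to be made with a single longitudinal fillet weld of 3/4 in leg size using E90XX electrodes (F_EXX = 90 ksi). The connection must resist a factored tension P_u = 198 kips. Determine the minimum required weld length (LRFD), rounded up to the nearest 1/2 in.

Throat t_e = 0.707 × 0.75 = 0.5302 in.
φr_n = 0.75 × 0.6 × 90 × 0.5302 = 21.48 kips/in.
L_req = P_u / φr_n = 198 / 21.48 = 9.22 in total.
Round up → use L = 9.5 in.

L = 9.5 in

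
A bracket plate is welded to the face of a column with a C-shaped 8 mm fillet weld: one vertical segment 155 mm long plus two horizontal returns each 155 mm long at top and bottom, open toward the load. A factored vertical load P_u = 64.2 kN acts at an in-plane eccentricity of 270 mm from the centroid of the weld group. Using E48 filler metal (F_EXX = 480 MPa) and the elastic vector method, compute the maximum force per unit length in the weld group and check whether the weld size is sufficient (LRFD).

f_max ≈ 771 N/mm; adequate

Total weld length L_w = 465 mm. Treat welds as unit-width lines.
Centroid: x̄ = 2×155×77.5 / 465 = 51.67 mm from the vertical weld.
Polar moment about centroid: J = I_x + I_y = [155³/12 + 2×155×77.5²] + [155×51.67² + 2(155³/12 + 155×25.83²)] = 3414000 mm³.
Direct shear f_v = P/L_w = 64.2×10³ / 465 = 138.1 N/mm (vertical).
Torsion M = P·e = 64.2×10³ × 270 = 17334000 N·mm.
Critical point at (x, y) = (103.3, 77.5) from centroid. f_tx = M·y/J = 393.5 N/mm; f_ty = M·x/J = 524.7 N/mm.
Resultant f_max = √[f_tx² + (f_v + f_ty)²] = √[393.5² + (138.1 + 524.7)²] = 770.8 N/mm.
Capacity per unit length: φr_n = 0.75 × 0.6 × 480 × (0.707 × 8) = 1222 N/mm.
770.8 ≤ 1222 → adequate.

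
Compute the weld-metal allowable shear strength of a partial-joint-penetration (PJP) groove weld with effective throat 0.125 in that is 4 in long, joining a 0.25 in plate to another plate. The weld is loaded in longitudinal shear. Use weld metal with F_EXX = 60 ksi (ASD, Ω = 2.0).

R_n/Ω ≈ 9 kips

Effective throat (given) t_e = 0.125 in.
A_we = 0.125 × 4 = 0.5 in².
F_nw = 0.6 F_EXX = 36 ksi.
R_n/Ω = (36 × 0.5) / 2.0 = 9 kips.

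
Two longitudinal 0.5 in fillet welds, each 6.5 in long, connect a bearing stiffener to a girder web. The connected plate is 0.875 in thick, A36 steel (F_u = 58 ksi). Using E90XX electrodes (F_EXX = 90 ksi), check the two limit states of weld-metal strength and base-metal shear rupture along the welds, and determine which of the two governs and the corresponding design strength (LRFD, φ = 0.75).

t_e = 0.707 × 0.5 = 0.3535 in; L = 13 in.
Weld metal: φR_n = 0.75 × 0.6 × 90 × 0.3535 × 13 = 186.1 kip.
Base metal (shear rupture): φR_n = 0.75 × 0.6 × 58 × 0.875 × 13 = 296.9 kip.
Governing: weld metal.

φR_n ≈ 186 kip (weld metal governs)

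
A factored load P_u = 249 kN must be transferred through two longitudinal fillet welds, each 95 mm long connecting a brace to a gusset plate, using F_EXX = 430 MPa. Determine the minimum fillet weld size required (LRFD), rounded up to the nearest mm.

Total weld length L = 190 mm.
Required throat t_e = P_u / (φ × 0.6 F_EXX × L) = 249 / (0.75 × 0.6 × 430 × 190 × 10⁻³) = 6.773 mm.
Required leg w = t_e / 0.707 = 9.58 mm → use 10 mm.

w = 10 mm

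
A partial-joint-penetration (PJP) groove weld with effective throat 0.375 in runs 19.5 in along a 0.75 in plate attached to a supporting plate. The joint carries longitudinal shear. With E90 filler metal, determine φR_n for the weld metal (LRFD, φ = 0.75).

E90XX → F_EXX = 90 ksi.
Effective throat (given) t_e = 0.375 in.
A_we = 0.375 × 19.5 = 7.312 in².
F_nw = 0.6 F_EXX = 54 ksi.
φR_n = 0.75 × 54 × 7.312 = 296.2 kips.

φR_n ≈ 296 kips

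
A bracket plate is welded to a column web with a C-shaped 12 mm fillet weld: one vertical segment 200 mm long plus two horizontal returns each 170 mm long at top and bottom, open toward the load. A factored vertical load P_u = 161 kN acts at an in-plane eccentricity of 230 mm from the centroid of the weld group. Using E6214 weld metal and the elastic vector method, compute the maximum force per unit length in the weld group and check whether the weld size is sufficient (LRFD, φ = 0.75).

f_max ≈ 1220 N/mm; adequate

E62XX → F_EXX = 620 MPa.
Total weld length L_w = 540 mm. Treat welds as unit-width lines.
Centroid: x̄ = 2×170×85 / 540 = 53.52 mm from the vertical weld.
Polar moment about centroid: J = I_x + I_y = [200³/12 + 2×170×100²] + [200×53.52² + 2(170³/12 + 170×31.48²)] = 5795000 mm³.
Direct shear f_v = P/L_w = 161×10³ / 540 = 298.1 N/mm (vertical).
Torsion M = P·e = 161×10³ × 230 = 37030000 N·mm.
Critical point at (x, y) = (116.5, 100) from centroid. f_tx = M·y/J = 639 N/mm; f_ty = M·x/J = 744.3 N/mm.
Resultant f_max = √[f_tx² + (f_v + f_ty)²] = √[639² + (298.1 + 744.3)²] = 1223 N/mm.
Capacity per unit length: φr_n = 0.75 × 0.6 × 620 × (0.707 × 12) = 2367 N/mm.
1223 ≤ 2367 → adequate.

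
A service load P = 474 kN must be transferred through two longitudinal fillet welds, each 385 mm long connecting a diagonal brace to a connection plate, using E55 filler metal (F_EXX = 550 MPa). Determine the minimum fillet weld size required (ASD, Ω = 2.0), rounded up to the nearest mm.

Total weld length L = 770 mm.
Required throat t_e = P × Ω / (0.6 F_EXX × L) = 474 × 2.0 / (0.6 × 550 × 770 × 10⁻³) = 3.731 mm.
Required leg w = t_e / 0.707 = 5.277 mm → use 6 mm.

w = 6 mm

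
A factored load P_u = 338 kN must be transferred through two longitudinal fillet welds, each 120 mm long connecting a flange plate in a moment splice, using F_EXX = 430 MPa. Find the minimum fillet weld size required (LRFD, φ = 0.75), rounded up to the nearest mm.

Total weld length L = 240 mm.
Required throat t_e = P_u / (φ × 0.6 F_EXX × L) = 338 / (0.75 × 0.6 × 430 × 240 × 10⁻³) = 7.278 mm.
Required leg w = t_e / 0.707 = 10.29 mm → use 11 mm.

w = 11 mm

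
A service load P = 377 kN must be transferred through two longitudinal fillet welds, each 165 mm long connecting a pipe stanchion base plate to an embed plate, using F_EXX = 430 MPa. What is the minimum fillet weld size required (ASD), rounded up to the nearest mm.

w = 13 mm

Total weld length L = 330 mm.
Required throat t_e = P × Ω / (0.6 F_EXX × L) = 377 × 2.0 / (0.6 × 430 × 330 × 10⁻³) = 8.856 mm.
Required leg w = t_e / 0.707 = 12.53 mm → use 13 mm.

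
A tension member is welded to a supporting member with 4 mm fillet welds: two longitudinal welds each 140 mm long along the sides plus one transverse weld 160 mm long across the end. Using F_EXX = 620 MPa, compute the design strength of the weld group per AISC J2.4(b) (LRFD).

φR_n ≈ 377 kN

t_e = 0.707 × 4 = 2.828 mm.
R_nwl = 0.6 × 620 × 2.828 × 280 × 10⁻³ = 294.6 kN (longitudinal, 2 welds).
R_nwt = 0.6 × 620 × 2.828 × 160 × 10⁻³ = 168.3 kN (transverse, base value).
(i) R_nwl + R_nwt = 462.9 kN; (ii) 0.85 R_nwl + 1.5 R_nwt = 502.9 kN.
R_n = max = 502.9 kN [governs: (ii)]; φR_n = 377.1 kN.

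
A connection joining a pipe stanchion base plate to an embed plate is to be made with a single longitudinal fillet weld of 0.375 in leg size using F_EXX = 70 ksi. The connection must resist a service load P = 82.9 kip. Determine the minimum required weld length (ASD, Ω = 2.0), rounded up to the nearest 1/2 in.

Throat t_e = 0.707 × 0.375 = 0.2651 in.
r_n/Ω = (0.6 × 70 × 0.2651) / 2.0 = 5.568 kip/in.
L_req = P / (r_n/Ω) = 82.9 / 5.568 = 14.89 in total.
Round up → use L = 15 in.

L = 15 in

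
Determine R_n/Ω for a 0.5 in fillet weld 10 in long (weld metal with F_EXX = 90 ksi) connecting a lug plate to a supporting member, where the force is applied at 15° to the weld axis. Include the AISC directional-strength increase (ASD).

t_e = 0.707 × 0.5 = 0.3535 in; A_we = 0.3535 × 10 = 3.535 in².
Directional factor: 1.0 + 0.5 sin^1.5(15°) = 1.066.
F_nw = 0.6 × 90 × 1.066 = 57.56 ksi.
R_n/Ω = (57.56 × 3.535) / 2.0 = 101.7 kips.

R_n/Ω ≈ 102 kips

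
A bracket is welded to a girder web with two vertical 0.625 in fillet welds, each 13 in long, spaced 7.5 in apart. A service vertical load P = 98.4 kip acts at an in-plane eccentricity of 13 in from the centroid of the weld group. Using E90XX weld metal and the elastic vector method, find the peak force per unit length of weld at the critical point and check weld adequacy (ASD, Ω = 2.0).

E90XX → F_EXX = 90 ksi.
Total weld length L_w = 26 in. Treat welds as unit-width lines.
Polar moment about centroid: J = 2[d³/12 + d(b/2)²] = 2[13³/12 + 13×3.75²] = 731.8 in³.
Direct shear f_v = P/L_w = 98.4 / 26 = 3.785 kip/in (vertical).
Torsion M = P·e = 98.4 × 13 = 1279.2 kip·in.
Critical point at (x, y) = (3.75, 6.5) from centroid. f_tx = M·y/J = 11.36 kip/in; f_ty = M·x/J = 6.555 kip/in.
Resultant f_max = √[f_tx² + (f_v + f_ty)²] = √[11.36² + (3.785 + 6.555)²] = 15.36 kip/in.
Capacity per unit length: r_n/Ω = (1/2.0) × 0.6 × 90 × (0.707 × 0.625) = 11.93 kip/in.
15.36 > 11.93 → NOT adequate.

f_max ≈ 15.4 kip/in; NOT adequate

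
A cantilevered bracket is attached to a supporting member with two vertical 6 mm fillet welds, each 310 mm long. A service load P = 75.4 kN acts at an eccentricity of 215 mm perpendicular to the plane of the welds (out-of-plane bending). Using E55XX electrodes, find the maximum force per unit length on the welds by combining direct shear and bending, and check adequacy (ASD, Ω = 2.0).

f_max ≈ 520 N/mm; adequate

E55XX → F_EXX = 550 MPa.
L_w = 2 × 310 = 620 mm; section modulus (unit throat) S = 2 × L²/6 = 32030 mm².
Direct shear f_v = P/L_w = 75.4×10³/620 = 121.6 N/mm.
Moment M = P × e = 75.4×10³ × 215 = 16211000 N·mm; bending f_b = M/S = 506.1 N/mm.
f_max = √(f_v² + f_b²) = √(121.6² + 506.1²) = 520.5 N/mm.
r_n/Ω = (1/2.0) × 0.6 × 550 × (0.707 × 6) = 699.9 N/mm → adequate.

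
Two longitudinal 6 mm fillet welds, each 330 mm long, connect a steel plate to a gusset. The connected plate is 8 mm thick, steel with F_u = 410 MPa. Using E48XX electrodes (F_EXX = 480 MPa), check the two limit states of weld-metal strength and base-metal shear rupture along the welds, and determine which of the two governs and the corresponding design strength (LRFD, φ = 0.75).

φR_n ≈ 605 kN (weld metal governs)

t_e = 0.707 × 6 = 4.242 mm; L = 660 mm.
Weld metal: φR_n = 0.75 × 0.6 × 480 × 4.242 × 660 × 10⁻³ = 604.7 kN.
Base metal (shear rupture): φR_n = 0.75 × 0.6 × 410 × 8 × 660 × 10⁻³ = 974.2 kN.
Governing: weld metal.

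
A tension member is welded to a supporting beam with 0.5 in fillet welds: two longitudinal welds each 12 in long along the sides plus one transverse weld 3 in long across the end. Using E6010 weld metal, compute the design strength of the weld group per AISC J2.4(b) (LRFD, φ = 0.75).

φR_n ≈ 258 kips

E60XX → F_EXX = 60 ksi.
t_e = 0.707 × 0.5 = 0.3535 in.
R_nwl = 0.6 × 60 × 0.3535 × 24 = 305.4 kips (longitudinal, 2 welds).
R_nwt = 0.6 × 60 × 0.3535 × 3 = 38.18 kips (transverse, base value).
(i) R_nwl + R_nwt = 343.6 kips; (ii) 0.85 R_nwl + 1.5 R_nwt = 316.9 kips.
R_n = max = 343.6 kips [governs: (i)]; φR_n = 257.7 kips.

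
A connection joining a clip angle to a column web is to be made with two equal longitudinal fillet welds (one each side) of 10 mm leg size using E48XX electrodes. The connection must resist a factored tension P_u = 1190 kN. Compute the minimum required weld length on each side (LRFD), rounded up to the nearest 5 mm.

L = 390 mm on each side

E48XX → F_EXX = 480 MPa.
Throat t_e = 0.707 × 10 = 7.07 mm.
φr_n = 0.75 × 0.6 × 480 × 7.07 × 10⁻³ = 1.527 kN/mm.
L_req = P_u / φr_n = 1190 / 1.527 = 779.2 mm total.
Per side: 779.2 / 2 = 389.6 mm.
Round up → use L = 390 mm on each side.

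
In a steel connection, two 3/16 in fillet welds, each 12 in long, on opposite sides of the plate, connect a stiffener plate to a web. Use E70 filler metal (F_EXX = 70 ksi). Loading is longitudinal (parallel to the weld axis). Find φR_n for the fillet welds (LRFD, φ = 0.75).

φR_n ≈ 100 kip

Effective throat t_e = 0.707 × 0.1875 = 0.1326 in.
Total length L = 24 in; A_we = 0.1326 × 24 = 3.181 in².
F_nw = 0.6 F_EXX = 0.6 × 70 = 42 ksi.
φR_n = 0.75 × 42 × 3.181 = 100.2 kip.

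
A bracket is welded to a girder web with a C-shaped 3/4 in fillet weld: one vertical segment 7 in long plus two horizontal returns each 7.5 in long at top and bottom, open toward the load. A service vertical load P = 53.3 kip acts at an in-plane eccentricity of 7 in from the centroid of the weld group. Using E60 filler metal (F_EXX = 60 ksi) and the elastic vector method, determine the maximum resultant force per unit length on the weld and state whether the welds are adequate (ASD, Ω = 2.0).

f_max ≈ 8.55 kip/in; adequate

Total weld length L_w = 22 in. Treat welds as unit-width lines.
Centroid: x̄ = 2×7.5×3.75 / 22 = 2.557 in from the vertical weld.
Polar moment about centroid: J = I_x + I_y = [7³/12 + 2×7.5×3.5²] + [7×2.557² + 2(7.5³/12 + 7.5×1.193²)] = 349.8 in³.
Direct shear f_v = P/L_w = 53.3 / 22 = 2.423 kip/in (vertical).
Torsion M = P·e = 53.3 × 7 = 373.1 kip·in.
Critical point at (x, y) = (4.943, 3.5) from centroid. f_tx = M·y/J = 3.734 kip/in; f_ty = M·x/J = 5.273 kip/in.
Resultant f_max = √[f_tx² + (f_v + f_ty)²] = √[3.734² + (2.423 + 5.273)²] = 8.554 kip/in.
Capacity per unit length: r_n/Ω = (1/2.0) × 0.6 × 60 × (0.707 × 0.75) = 9.544 kip/in.
8.554 ≤ 9.544 → adequate.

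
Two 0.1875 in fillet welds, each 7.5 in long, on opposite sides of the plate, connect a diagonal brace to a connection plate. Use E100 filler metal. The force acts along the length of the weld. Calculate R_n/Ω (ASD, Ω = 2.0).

E100XX → F_EXX = 100 ksi.
Effective throat t_e = 0.707 × 0.1875 = 0.1326 in.
Total length L = 15 in; A_we = 0.1326 × 15 = 1.988 in².
F_nw = 0.6 F_EXX = 0.6 × 100 = 60 ksi.
R_n = 60 × 1.988 = 119.3 kip; R_n/Ω = 119.3/2.0 = 59.65 kip.

R_n/Ω ≈ 59.7 kip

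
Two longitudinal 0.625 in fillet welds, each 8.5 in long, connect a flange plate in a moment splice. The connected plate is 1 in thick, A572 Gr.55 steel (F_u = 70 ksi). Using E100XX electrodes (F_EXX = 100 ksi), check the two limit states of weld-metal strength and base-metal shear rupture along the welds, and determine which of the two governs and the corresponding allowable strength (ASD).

t_e = 0.707 × 0.625 = 0.4419 in; L = 17 in.
Weld metal: R_n/Ω = (1/2.0) × 0.6 × 100 × 0.4419 × 17 = 225.4 kips.
Base metal (shear rupture): R_n/Ω = (1/2.0) × 0.6 × 70 × 1 × 17 = 357 kips.
Governing: weld metal.

R_n/Ω ≈ 225 kips (weld metal governs)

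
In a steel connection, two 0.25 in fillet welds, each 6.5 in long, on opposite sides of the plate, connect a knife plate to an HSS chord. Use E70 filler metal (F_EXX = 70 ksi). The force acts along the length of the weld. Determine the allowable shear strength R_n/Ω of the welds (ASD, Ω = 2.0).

R_n/Ω ≈ 48.3 kips

Effective throat t_e = 0.707 × 0.25 = 0.1767 in.
Total length L = 13 in; A_we = 0.1767 × 13 = 2.298 in².
F_nw = 0.6 F_EXX = 0.6 × 70 = 42 ksi.
R_n = 42 × 2.298 = 96.51 kips; R_n/Ω = 96.51/2.0 = 48.25 kips.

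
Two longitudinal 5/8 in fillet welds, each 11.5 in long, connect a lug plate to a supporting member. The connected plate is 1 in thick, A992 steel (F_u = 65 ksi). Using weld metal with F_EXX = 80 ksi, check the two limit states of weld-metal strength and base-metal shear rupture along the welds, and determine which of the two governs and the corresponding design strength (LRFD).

φR_n ≈ 366 kips (weld metal governs)

t_e = 0.707 × 0.625 = 0.4419 in; L = 23 in.
Weld metal: φR_n = 0.75 × 0.6 × 80 × 0.4419 × 23 = 365.9 kips.
Base metal (shear rupture): φR_n = 0.75 × 0.6 × 65 × 1 × 23 = 672.8 kips.
Governing: weld metal.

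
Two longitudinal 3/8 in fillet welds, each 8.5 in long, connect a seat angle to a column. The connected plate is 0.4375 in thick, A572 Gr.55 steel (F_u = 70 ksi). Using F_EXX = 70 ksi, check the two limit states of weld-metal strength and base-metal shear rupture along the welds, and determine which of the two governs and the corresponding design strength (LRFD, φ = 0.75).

t_e = 0.707 × 0.375 = 0.2651 in; L = 17 in.
Weld metal: φR_n = 0.75 × 0.6 × 70 × 0.2651 × 17 = 142 kips.
Base metal (shear rupture): φR_n = 0.75 × 0.6 × 70 × 0.4375 × 17 = 234.3 kips.
Governing: weld metal.

φR_n ≈ 142 kips (weld metal governs)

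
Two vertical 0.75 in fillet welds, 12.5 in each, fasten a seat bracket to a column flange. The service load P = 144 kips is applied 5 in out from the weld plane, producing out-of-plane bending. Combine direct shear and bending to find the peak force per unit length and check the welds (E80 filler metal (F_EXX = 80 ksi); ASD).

L_w = 2 × 12.5 = 25 in; section modulus (unit throat) S = 2 × L²/6 = 52.08 in².
Direct shear f_v = P/L_w = 144/25 = 5.76 kip/in.
Moment M = P × e = 144 × 5 = 720 kip·in; bending f_b = M/S = 13.82 kip/in.
f_max = √(f_v² + f_b²) = √(5.76² + 13.82²) = 14.98 kip/in.
r_n/Ω = (1/2.0) × 0.6 × 80 × (0.707 × 0.75) = 12.73 kip/in → NOT adequate.

f_max ≈ 15 kip/in; NOT adequate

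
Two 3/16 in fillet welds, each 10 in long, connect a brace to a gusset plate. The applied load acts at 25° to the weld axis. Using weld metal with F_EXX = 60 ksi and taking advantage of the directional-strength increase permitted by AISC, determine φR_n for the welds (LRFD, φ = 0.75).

φR_n ≈ 81.4 kips

t_e = 0.707 × 0.1875 = 0.1326 in; A_we = 0.1326 × 20 = 2.651 in².
Directional factor: 1.0 + 0.5 sin^1.5(25°) = 1.137.
F_nw = 0.6 × 60 × 1.137 = 40.95 ksi.
φR_n = 0.75 × 40.95 × 2.651 = 81.42 kips.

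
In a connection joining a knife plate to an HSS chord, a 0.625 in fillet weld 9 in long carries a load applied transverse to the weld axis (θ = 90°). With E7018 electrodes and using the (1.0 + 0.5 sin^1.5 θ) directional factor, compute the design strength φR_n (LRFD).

E70XX → F_EXX = 70 ksi.
t_e = 0.707 × 0.625 = 0.4419 in; A_we = 0.4419 × 9 = 3.977 in².
Directional factor: 1.0 + 0.5 sin^1.5(90°) = 1.5.
F_nw = 0.6 × 70 × 1.5 = 63 ksi.
φR_n = 0.75 × 63 × 3.977 = 187.9 kips.

φR_n ≈ 188 kips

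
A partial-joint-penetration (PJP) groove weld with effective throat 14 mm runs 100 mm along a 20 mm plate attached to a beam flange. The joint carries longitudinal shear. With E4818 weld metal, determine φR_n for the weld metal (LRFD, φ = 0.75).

E48XX → F_EXX = 480 MPa.
Effective throat (given) t_e = 14 mm.
A_we = 14 × 100 = 1400 mm².
F_nw = 0.6 F_EXX = 288 MPa.
φR_n = 0.75 × 288 × 1400 × 10⁻³ = 302.4 kN.

φR_n ≈ 302 kN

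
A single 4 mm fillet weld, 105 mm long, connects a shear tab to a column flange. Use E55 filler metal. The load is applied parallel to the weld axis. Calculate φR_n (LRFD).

E55XX → F_EXX = 550 MPa.
Effective throat t_e = 0.707 × 4 = 2.828 mm.
Total length L = 105 mm; A_we = 2.828 × 105 = 296.9 mm².
F_nw = 0.6 F_EXX = 0.6 × 550 = 330 MPa.
φR_n = 0.75 × 330 × 296.9 × 10⁻³ = 73.49 kN.

φR_n ≈ 73.5 kN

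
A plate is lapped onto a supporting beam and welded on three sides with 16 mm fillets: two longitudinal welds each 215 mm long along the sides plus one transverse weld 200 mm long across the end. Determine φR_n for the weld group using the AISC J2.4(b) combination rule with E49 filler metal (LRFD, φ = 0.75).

φR_n ≈ 1660 kN

E49XX → F_EXX = 490 MPa.
t_e = 0.707 × 16 = 11.31 mm.
R_nwl = 0.6 × 490 × 11.31 × 430 × 10⁻³ = 1430 kN (longitudinal, 2 welds).
R_nwt = 0.6 × 490 × 11.31 × 200 × 10⁻³ = 665.1 kN (transverse, base value).
(i) R_nwl + R_nwt = 2095 kN; (ii) 0.85 R_nwl + 1.5 R_nwt = 2213 kN.
R_n = max = 2213 kN [governs: (ii)]; φR_n = 1660 kN.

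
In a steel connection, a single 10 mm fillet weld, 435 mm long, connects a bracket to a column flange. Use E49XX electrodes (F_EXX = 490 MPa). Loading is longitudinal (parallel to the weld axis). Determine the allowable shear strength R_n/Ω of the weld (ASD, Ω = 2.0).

R_n/Ω ≈ 452 kN

Effective throat t_e = 0.707 × 10 = 7.07 mm.
Total length L = 435 mm; A_we = 7.07 × 435 = 3075 mm².
F_nw = 0.6 F_EXX = 0.6 × 490 = 294 MPa.
R_n = 294 × 3075 × 10⁻³ = 904.2 kN; R_n/Ω = 904.2/2.0 = 452.1 kN.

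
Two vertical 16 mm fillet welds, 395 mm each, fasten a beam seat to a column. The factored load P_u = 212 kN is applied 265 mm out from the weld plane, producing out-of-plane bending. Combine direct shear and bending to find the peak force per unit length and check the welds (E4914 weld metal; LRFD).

f_max ≈ 1110 N/mm; adequate

E49XX → F_EXX = 490 MPa.
L_w = 2 × 395 = 790 mm; section modulus (unit throat) S = 2 × L²/6 = 52010 mm².
Direct shear f_v = P/L_w = 212×10³/790 = 268.4 N/mm.
Moment M = P × e = 212×10³ × 265 = 56180000 N·mm; bending f_b = M/S = 1080 N/mm.
f_max = √(f_v² + f_b²) = √(268.4² + 1080²) = 1113 N/mm.
φr_n = 0.75 × 0.6 × 490 × (0.707 × 16) = 2494 N/mm → adequate.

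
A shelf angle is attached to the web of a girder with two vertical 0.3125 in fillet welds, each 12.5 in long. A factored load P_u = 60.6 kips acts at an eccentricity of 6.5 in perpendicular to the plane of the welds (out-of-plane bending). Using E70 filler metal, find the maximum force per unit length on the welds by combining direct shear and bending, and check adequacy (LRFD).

f_max ≈ 7.94 kip/in; NOT adequate

E70XX → F_EXX = 70 ksi.
L_w = 2 × 12.5 = 25 in; section modulus (unit throat) S = 2 × L²/6 = 52.08 in².
Direct shear f_v = P/L_w = 60.6/25 = 2.424 kip/in.
Moment M = P × e = 60.6 × 6.5 = 393.9 kip·in; bending f_b = M/S = 7.563 kip/in.
f_max = √(f_v² + f_b²) = √(2.424² + 7.563²) = 7.942 kip/in.
φr_n = 0.75 × 0.6 × 70 × (0.707 × 0.3125) = 6.96 kip/in → NOT adequate.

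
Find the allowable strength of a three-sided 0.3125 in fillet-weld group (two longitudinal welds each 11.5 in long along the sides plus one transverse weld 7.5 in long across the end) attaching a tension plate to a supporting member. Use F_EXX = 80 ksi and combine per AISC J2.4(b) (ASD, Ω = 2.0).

R_n/Ω ≈ 163 kips

t_e = 0.707 × 0.3125 = 0.2209 in.
R_nwl = 0.6 × 80 × 0.2209 × 23 = 243.9 kips (longitudinal, 2 welds).
R_nwt = 0.6 × 80 × 0.2209 × 7.5 = 79.54 kips (transverse, base value).
(i) R_nwl + R_nwt = 323.5 kips; (ii) 0.85 R_nwl + 1.5 R_nwt = 326.6 kips.
R_n = max = 326.6 kips [governs: (ii)]; R_n/Ω = 163.3 kips.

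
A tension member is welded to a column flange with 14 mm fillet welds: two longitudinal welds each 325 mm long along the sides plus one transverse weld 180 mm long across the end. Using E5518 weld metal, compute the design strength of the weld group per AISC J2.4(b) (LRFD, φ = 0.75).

φR_n ≈ 2030 kN

E55XX → F_EXX = 550 MPa.
t_e = 0.707 × 14 = 9.898 mm.
R_nwl = 0.6 × 550 × 9.898 × 650 × 10⁻³ = 2123 kN (longitudinal, 2 welds).
R_nwt = 0.6 × 550 × 9.898 × 180 × 10⁻³ = 587.9 kN (transverse, base value).
(i) R_nwl + R_nwt = 2711 kN; (ii) 0.85 R_nwl + 1.5 R_nwt = 2687 kN.
R_n = max = 2711 kN [governs: (i)]; φR_n = 2033 kN.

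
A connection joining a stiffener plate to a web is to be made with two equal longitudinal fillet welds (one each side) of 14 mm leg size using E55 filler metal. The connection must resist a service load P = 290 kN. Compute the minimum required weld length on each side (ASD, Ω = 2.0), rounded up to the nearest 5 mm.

L = 90 mm on each side

E55XX → F_EXX = 550 MPa.
Throat t_e = 0.707 × 14 = 9.898 mm.
r_n/Ω = (0.6 × 550 × 9.898) / 2.0 = 1633 N/mm = 1.633 kN/mm.
L_req = P / (r_n/Ω) = 290 / 1.633 = 177.6 mm total.
Per side: 177.6 / 2 = 88.78 mm.
Round up → use L = 90 mm on each side.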